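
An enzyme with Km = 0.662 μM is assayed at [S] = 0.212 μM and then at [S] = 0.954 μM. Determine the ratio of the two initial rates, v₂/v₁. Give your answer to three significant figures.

The fractional saturations are [S]/(Km+[S]) = 0.212/0.8740 = 0.2426 and 0.954/1.616 = 0.5903.
v₂/v₁ is just their ratio: 0.5903/0.2426 = 2.43.

2.43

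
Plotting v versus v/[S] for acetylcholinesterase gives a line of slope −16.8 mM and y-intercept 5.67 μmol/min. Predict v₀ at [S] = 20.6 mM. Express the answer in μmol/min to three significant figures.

In the Eadie–Hofstee form v = Vmax − Km·(v/[S]), the slope is −Km and the intercept is Vmax, so Km = 16.8 mM and Vmax = 5.67 μmol/min.
v = 5.67 × 20.6/(16.8 + 20.6) = 3.12 μmol/min.

3.12 μmol/min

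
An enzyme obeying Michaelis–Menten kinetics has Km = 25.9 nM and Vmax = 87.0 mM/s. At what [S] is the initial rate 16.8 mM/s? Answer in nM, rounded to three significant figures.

6.20 nM

Rearranging v = Vmax[S]/(Km+[S]) gives [S] = Km·v/(Vmax − v).
[S] = 25.9 × 16.8 / (87.0 − 16.8) = 435.1/70.20 = 6.20 nM.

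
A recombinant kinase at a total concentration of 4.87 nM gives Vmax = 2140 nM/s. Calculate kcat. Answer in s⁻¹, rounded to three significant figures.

kcat = Vmax/[E]total = 2140 nM/s / 4.87 nM = 439 s⁻¹.

439 s⁻¹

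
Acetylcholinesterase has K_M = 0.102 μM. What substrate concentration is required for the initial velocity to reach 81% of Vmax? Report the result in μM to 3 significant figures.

0.435 μM

v/Vmax = [S]/(Km+[S]) = 0.81, so [S] = Km·0.81/(1 − 0.81) = 0.102 × 4.263.
[S] = 0.435 μM.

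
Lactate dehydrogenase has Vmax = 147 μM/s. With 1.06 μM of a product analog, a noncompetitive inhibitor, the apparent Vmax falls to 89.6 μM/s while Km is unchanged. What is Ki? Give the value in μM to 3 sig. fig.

Noncompetitive: Vmax,app = Vmax/α with α = 1 + [I]/Ki.
α = Vmax/Vmax,app = 147/89.6 = 1.641.
Since α = 1 + [I]/Ki, [I]/Ki = 1.641 − 1 = 0.6406 and Ki = 1.06/0.6406 = 1.65 μM.

1.65 μM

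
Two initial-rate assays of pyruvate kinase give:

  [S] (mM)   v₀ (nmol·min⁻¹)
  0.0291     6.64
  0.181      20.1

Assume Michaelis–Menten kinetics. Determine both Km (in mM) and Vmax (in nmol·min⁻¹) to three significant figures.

Km = 0.115 mM; Vmax = 32.9 nmol·min⁻¹

From v = Vmax[S]/(Km+[S]), each point gives Vmax = v(Km+[S])/[S].
Equating: 6.64(Km+0.0291)/0.0291 = 20.1(Km+0.181)/0.181.
228.2·Km + 6.64 = 111.0·Km + 20.1, so (228.2 − 111.0)·Km = 20.1 − 6.64.
Km = 13.46/117.1 = 0.115 mM; then Vmax = 6.64(0.115+0.0291)/0.0291 = 32.9 nmol·min⁻¹.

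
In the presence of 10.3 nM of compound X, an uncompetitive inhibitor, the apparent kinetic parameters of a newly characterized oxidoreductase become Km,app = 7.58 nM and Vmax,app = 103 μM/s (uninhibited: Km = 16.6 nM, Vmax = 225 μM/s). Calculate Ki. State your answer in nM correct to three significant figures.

8.70 nM

Uncompetitive: Vmax,app = Vmax/α (and Km,app = Km/α) with α = 1 + [I]/Ki.
α = Vmax/Vmax,app = 225/103 = 2.184.
Since α = 1 + [I]/Ki, [I]/Ki = 2.184 − 1 = 1.184 and Ki = 10.3/1.184 = 8.70 nM.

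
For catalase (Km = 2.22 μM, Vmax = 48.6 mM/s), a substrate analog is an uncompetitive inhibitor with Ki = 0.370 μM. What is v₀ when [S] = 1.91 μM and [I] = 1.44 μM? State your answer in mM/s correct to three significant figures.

8.03 mM/s

α = 1 + [I]/Ki = 1 + 1.44/0.370 = 4.892.
For an uncompetitive inhibitor, both parameters are divided by α, giving Vmax/α and Km/α: Km,app = 0.454 μM, Vmax,app = 9.93 mM/s.
v = Vmax,app·[S]/(Km,app + [S]) = 9.93 × 1.91/(0.454 + 1.91) = 8.03 mM/s.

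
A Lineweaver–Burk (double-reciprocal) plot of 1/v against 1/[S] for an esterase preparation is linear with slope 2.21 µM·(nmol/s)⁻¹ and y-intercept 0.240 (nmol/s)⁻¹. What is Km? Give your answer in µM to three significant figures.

y-intercept = 1/Vmax ⇒ Vmax = 4.17 nmol/s; slope = Km/Vmax ⇒ Km = slope × Vmax.
Km = 2.21 × 4.17 = 9.21 µM.

9.21 µM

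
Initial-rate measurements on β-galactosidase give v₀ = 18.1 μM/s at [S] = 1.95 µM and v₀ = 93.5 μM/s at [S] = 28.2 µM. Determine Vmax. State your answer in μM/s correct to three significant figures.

135 μM/s

From v = Vmax[S]/(Km+[S]), each point gives Vmax = v(Km+[S])/[S].
Equating: 18.1(Km+1.95)/1.95 = 93.5(Km+28.2)/28.2.
9.282·Km + 18.1 = 3.316·Km + 93.5, so (9.282 − 3.316)·Km = 93.5 − 18.1.
Km = 75.40/5.966 = 12.6 µM; then Vmax = 18.1(12.6+1.95)/1.95 = 135 μM/s.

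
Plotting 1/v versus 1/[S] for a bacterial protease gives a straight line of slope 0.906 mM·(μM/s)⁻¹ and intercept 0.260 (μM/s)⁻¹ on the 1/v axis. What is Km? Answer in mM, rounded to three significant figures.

3.48 mM

y-intercept = 1/Vmax ⇒ Vmax = 3.85 μM/s; slope = Km/Vmax ⇒ Km = slope × Vmax.
Km = 0.906 × 3.85 = 3.48 mM.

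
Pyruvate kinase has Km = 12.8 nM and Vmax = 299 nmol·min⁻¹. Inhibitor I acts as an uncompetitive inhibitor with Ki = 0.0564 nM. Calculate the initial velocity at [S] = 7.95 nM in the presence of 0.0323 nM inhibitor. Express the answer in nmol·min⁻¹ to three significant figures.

93.9 nmol·min⁻¹

With α = 1 + [I]/Ki = 1 + 0.0323/0.0564 = 1.573, the uncompetitive rate law is v = (Vmax/α)·[S] / (Km/α + [S]).
v = (299/1.573)×7.95 / (12.8/1.573 + 7.95) = 1511/16.09 = 93.9 nmol·min⁻¹.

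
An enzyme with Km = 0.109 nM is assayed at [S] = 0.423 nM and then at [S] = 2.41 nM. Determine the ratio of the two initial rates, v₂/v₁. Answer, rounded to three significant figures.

1.20

The fractional saturations are [S]/(Km+[S]) = 0.423/0.5320 = 0.7951 and 2.41/2.519 = 0.9567.
v₂/v₁ is just their ratio: 0.9567/0.7951 = 1.20.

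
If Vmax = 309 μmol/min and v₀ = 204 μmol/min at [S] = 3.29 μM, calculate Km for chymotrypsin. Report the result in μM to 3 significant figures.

1.69 μM

From v = Vmax[S]/(Km+[S]), Km = [S](Vmax − v)/v.
Km = 3.29 × (309 − 204) / 204 = 345.4/204 = 1.69 μM.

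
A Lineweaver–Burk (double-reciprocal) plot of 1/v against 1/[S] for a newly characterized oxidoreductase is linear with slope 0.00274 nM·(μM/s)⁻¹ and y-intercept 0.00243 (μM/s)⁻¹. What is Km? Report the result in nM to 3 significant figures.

1.13 nM

y-intercept = 1/Vmax ⇒ Vmax = 412 μM/s; slope = Km/Vmax ⇒ Km = slope × Vmax.
Km = 0.00274 × 412 = 1.13 nM.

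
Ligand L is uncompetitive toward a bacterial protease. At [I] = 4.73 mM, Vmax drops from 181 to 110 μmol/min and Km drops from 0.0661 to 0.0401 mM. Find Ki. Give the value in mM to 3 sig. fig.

Uncompetitive: Vmax,app = Vmax/α (and Km,app = Km/α) with α = 1 + [I]/Ki.
α = Vmax/Vmax,app = 181/110 = 1.645.
Ki = [I]/(α − 1) = 4.73/0.6455 = 7.33 mM.

7.33 mM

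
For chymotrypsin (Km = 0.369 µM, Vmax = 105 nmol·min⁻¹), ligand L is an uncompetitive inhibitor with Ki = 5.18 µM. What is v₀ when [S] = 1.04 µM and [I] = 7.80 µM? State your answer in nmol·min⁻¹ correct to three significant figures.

36.7 nmol·min⁻¹

With α = 1 + [I]/Ki = 1 + 7.80/5.18 = 2.506, the uncompetitive rate law is v = (Vmax/α)·[S] / (Km/α + [S]).
v = (105/2.506)×1.04 / (0.369/2.506 + 1.04) = 43.58/1.187 = 36.7 nmol·min⁻¹.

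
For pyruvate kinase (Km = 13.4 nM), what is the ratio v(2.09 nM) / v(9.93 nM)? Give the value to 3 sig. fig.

The fractional saturations are [S]/(Km+[S]) = 9.93/23.33 = 0.4256 and 2.09/15.49 = 0.1349.
v₂/v₁ is just their ratio: 0.1349/0.4256 = 0.317.

0.317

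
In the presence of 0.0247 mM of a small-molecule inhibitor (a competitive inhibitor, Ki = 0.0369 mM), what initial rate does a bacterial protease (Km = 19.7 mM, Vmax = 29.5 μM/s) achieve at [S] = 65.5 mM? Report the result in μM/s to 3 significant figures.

19.6 μM/s

With α = 1 + [I]/Ki = 1 + 0.0247/0.0369 = 1.669, the competitive rate law is v = Vmax[S] / (αKm + [S]).
v = 29.5×65.5 / (1.669×19.7 + 65.5) = 1932/98.39 = 19.6 μM/s.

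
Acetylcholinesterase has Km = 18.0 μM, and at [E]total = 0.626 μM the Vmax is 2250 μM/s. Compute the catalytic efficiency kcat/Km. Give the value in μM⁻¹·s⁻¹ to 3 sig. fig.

kcat = Vmax/[E]total = 2250/0.626 = 3590 s⁻¹.
kcat/Km = 3590/18.0 = 200 μM⁻¹·s⁻¹.

200 μM⁻¹·s⁻¹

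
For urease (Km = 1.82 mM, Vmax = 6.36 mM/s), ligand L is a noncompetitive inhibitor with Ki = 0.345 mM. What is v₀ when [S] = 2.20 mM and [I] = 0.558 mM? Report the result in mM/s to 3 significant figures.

1.33 mM/s

With α = 1 + [I]/Ki = 1 + 0.558/0.345 = 2.617, the noncompetitive rate law is v = (Vmax/α)·[S] / (Km + [S]).
v = (6.36/2.617)×2.20 / (1.82 + 2.20) = 5.346/4.020 = 1.33 mM/s.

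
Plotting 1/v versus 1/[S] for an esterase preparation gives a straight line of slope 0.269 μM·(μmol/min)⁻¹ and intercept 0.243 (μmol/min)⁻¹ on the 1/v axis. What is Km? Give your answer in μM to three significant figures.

y-intercept = 1/Vmax ⇒ Vmax = 4.12 μmol/min; slope = Km/Vmax ⇒ Km = slope × Vmax.
Km = 0.269 × 4.12 = 1.11 μM.

1.11 μM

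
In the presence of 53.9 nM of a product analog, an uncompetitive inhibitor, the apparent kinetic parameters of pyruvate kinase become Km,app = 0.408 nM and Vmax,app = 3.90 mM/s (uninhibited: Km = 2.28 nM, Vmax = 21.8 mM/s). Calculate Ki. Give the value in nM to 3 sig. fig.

11.7 nM

Uncompetitive: Vmax,app = Vmax/α (and Km,app = Km/α) with α = 1 + [I]/Ki.
α = Vmax/Vmax,app = 21.8/3.90 = 5.590.
Ki = [I]/(α − 1) = 53.9/4.590 = 11.7 nM.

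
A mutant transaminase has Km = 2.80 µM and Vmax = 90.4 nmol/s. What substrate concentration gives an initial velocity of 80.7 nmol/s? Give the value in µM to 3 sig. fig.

The required fractional saturation is v/Vmax = 80.7/90.4 = 0.8927.
Then [S]/(Km+[S]) = 0.8927 ⇒ [S] = 2.80 × 0.8927/(1 − 0.8927) = 23.3 µM.

23.3 µM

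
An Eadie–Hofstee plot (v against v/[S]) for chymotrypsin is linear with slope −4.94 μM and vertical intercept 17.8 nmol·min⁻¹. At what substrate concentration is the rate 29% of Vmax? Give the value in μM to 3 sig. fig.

The Eadie–Hofstee slope gives Km = 4.94 μM (slope = −Km).
v/Vmax = [S]/(Km+[S]) = 0.29 ⇒ [S] = Km·0.29/(1−0.29) = 4.94 × 0.4085 = 2.02 μM.

2.02 μM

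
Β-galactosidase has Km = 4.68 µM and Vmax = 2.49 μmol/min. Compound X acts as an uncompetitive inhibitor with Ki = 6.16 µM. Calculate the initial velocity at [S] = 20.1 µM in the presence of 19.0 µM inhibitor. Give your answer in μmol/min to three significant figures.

0.577 μmol/min

With α = 1 + [I]/Ki = 1 + 19.0/6.16 = 4.084, the uncompetitive rate law is v = (Vmax/α)·[S] / (Km/α + [S]).
v = (2.49/4.084)×20.1 / (4.68/4.084 + 20.1) = 12.25/21.25 = 0.577 μmol/min.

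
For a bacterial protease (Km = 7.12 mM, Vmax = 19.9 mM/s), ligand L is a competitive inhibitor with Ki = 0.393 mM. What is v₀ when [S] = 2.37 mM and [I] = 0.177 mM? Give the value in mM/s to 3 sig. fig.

3.71 mM/s

α = 1 + [I]/Ki = 1 + 0.177/0.393 = 1.450.
For a competitive inhibitor, Vmax is unchanged and the apparent Km becomes α·Km: Km,app = 10.3 mM, Vmax,app = 19.9 mM/s.
v = Vmax,app·[S]/(Km,app + [S]) = 19.9 × 2.37/(10.3 + 2.37) = 3.71 mM/s.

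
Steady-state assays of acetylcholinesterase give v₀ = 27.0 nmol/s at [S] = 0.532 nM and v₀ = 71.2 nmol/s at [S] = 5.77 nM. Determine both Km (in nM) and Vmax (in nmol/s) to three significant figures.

Km = 1.15 nM; Vmax = 85.4 nmol/s

From v = Vmax[S]/(Km+[S]), each point gives Vmax = v(Km+[S])/[S].
Equating: 27.0(Km+0.532)/0.532 = 71.2(Km+5.77)/5.77.
50.75·Km + 27.0 = 12.34·Km + 71.2, so (50.75 − 12.34)·Km = 71.2 − 27.0.
Km = 44.20/38.41 = 1.15 nM; then Vmax = 27.0(1.15+0.532)/0.532 = 85.4 nmol/s.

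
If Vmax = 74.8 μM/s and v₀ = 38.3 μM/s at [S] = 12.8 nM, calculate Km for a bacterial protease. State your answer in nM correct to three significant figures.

From v = Vmax[S]/(Km+[S]), Km = [S](Vmax − v)/v.
Km = 12.8 × (74.8 − 38.3) / 38.3 = 467.2/38.3 = 12.2 nM.

12.2 nM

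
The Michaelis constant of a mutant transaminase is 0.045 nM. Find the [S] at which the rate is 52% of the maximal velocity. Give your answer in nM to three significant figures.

v/Vmax = [S]/(Km+[S]) = 0.52, so [S] = Km·0.52/(1 − 0.52) = 0.045 × 1.083.
[S] = 0.0488 nM.

0.0488 nM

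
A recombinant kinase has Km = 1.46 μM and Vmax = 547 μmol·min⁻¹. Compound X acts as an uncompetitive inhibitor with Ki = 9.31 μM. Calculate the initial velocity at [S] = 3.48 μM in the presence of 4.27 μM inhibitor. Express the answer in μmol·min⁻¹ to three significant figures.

291 μmol·min⁻¹

α = 1 + [I]/Ki = 1 + 4.27/9.31 = 1.459.
For an uncompetitive inhibitor, both parameters are divided by α, giving Vmax/α and Km/α: Km,app = 1.00 μM, Vmax,app = 375 μmol·min⁻¹.
v = Vmax,app·[S]/(Km,app + [S]) = 375 × 3.48/(1.00 + 3.48) = 291 μmol·min⁻¹.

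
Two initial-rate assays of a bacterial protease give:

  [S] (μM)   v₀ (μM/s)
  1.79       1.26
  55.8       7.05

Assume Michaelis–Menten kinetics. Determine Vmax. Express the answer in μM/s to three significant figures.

8.32 μM/s

In reciprocal form, 1/v = (Km/Vmax)·(1/[S]) + 1/Vmax. The two points give (1/[S], 1/v) = (0.5587, 0.7937) and (0.01792, 0.1418).
Slope = (0.7937 − 0.1418)/(0.5587 − 0.01792) = 1.205; intercept = 0.7937 − 1.205×0.5587 = 0.1202.
Vmax = 1/intercept = 8.32 μM/s; Km = slope × Vmax = 1.205 × 8.32 = 10.0 μM.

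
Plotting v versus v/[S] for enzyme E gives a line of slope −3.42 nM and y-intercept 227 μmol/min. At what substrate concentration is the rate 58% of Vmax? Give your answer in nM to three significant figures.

The Eadie–Hofstee slope gives Km = 3.42 nM (slope = −Km).
v/Vmax = [S]/(Km+[S]) = 0.58 ⇒ [S] = Km·0.58/(1−0.58) = 3.42 × 1.381 = 4.72 nM.

4.72 nM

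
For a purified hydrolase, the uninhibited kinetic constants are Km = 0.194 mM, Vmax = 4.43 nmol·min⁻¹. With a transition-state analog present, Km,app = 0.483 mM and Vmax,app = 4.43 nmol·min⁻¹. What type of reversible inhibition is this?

Km increases (0.194 → 0.483 mM) while Vmax is unchanged — the hallmark of competitive inhibition.

competitive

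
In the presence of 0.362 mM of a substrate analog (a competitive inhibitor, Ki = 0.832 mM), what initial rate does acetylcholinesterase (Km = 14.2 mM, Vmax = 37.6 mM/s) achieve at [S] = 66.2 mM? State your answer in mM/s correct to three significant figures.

α = 1 + [I]/Ki = 1 + 0.362/0.832 = 1.435.
For a competitive inhibitor, Vmax is unchanged and the apparent Km becomes α·Km: Km,app = 20.4 mM, Vmax,app = 37.6 mM/s.
v = Vmax,app·[S]/(Km,app + [S]) = 37.6 × 66.2/(20.4 + 66.2) = 28.7 mM/s.

28.7 mM/s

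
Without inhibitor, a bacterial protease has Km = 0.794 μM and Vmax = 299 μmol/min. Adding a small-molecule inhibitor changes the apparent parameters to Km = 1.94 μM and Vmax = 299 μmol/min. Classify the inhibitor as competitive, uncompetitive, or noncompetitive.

competitive

Km increases (0.794 → 1.94 μM) while Vmax is unchanged — the hallmark of competitive inhibition.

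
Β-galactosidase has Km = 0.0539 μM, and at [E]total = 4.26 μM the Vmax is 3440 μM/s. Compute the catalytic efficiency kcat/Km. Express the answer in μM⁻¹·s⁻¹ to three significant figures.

kcat = Vmax/[E]total = 3440/4.26 = 808 s⁻¹.
kcat/Km = 808/0.0539 = 15000 μM⁻¹·s⁻¹.

15000 μM⁻¹·s⁻¹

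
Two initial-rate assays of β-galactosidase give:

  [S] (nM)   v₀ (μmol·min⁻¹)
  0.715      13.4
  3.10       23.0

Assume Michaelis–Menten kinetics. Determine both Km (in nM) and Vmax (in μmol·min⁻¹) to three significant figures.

From v = Vmax[S]/(Km+[S]), each point gives Vmax = v(Km+[S])/[S].
Equating: 13.4(Km+0.715)/0.715 = 23.0(Km+3.10)/3.10.
18.74·Km + 13.4 = 7.419·Km + 23.0, so (18.74 − 7.419)·Km = 23.0 − 13.4.
Km = 9.600/11.32 = 0.848 nM; then Vmax = 13.4(0.848+0.715)/0.715 = 29.3 μmol·min⁻¹.

Km = 0.848 nM; Vmax = 29.3 μmol·min⁻¹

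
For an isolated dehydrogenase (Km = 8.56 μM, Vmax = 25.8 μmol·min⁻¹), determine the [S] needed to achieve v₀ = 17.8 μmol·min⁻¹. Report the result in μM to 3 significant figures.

The required fractional saturation is v/Vmax = 17.8/25.8 = 0.6899.
Then [S]/(Km+[S]) = 0.6899 ⇒ [S] = 8.56 × 0.6899/(1 − 0.6899) = 19.0 μM.

19.0 μM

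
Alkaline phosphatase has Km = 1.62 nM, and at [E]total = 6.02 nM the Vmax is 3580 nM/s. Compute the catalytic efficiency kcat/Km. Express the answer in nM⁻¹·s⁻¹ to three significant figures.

kcat = Vmax/[E]total = 3580/6.02 = 595 s⁻¹.
kcat/Km = 595/1.62 = 367 nM⁻¹·s⁻¹.

367 nM⁻¹·s⁻¹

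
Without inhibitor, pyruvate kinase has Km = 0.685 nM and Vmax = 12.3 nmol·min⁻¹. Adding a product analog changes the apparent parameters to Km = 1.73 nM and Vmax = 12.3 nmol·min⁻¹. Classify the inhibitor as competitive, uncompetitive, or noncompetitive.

competitive

Km increases (0.685 → 1.73 nM) while Vmax is unchanged — the hallmark of competitive inhibition.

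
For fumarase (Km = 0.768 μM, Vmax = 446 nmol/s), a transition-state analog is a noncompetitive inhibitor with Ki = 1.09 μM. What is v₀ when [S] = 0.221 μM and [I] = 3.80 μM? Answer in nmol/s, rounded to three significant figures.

22.2 nmol/s

α = 1 + [I]/Ki = 1 + 3.80/1.09 = 4.486.
For a noncompetitive inhibitor, Vmax is reduced to Vmax/α while Km is unchanged: Km,app = 0.768 μM, Vmax,app = 99.4 nmol/s.
v = Vmax,app·[S]/(Km,app + [S]) = 99.4 × 0.221/(0.768 + 0.221) = 22.2 nmol/s.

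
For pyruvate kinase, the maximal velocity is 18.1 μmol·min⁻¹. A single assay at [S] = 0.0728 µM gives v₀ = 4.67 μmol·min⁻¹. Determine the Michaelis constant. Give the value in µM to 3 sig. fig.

v/Vmax = 4.67/18.1 = 0.2580 = [S]/(Km+[S]).
So Km + [S] = [S]/0.2580 = 0.2822 µM, giving Km = 0.2822 − 0.0728 = 0.209 µM.

0.209 µM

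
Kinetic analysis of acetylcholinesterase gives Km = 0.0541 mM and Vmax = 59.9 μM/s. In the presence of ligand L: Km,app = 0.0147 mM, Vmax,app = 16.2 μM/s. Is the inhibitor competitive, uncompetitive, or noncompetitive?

Both Km and Vmax decrease by the same factor (~3.69-fold) — characteristic of uncompetitive inhibition.

uncompetitive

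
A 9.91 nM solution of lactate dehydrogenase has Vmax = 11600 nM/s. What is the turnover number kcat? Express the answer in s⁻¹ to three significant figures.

kcat = Vmax/[E]total = 11600 nM/s / 9.91 nM = 1170 s⁻¹.

1170 s⁻¹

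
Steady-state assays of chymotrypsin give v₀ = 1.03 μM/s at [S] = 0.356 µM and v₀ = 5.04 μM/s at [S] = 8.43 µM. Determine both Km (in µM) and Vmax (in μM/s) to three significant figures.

From v = Vmax[S]/(Km+[S]), each point gives Vmax = v(Km+[S])/[S].
Equating: 1.03(Km+0.356)/0.356 = 5.04(Km+8.43)/8.43.
2.893·Km + 1.03 = 0.5979·Km + 5.04, so (2.893 − 0.5979)·Km = 5.04 − 1.03.
Km = 4.010/2.295 = 1.75 µM; then Vmax = 1.03(1.75+0.356)/0.356 = 6.08 μM/s.

Km = 1.75 µM; Vmax = 6.08 μM/s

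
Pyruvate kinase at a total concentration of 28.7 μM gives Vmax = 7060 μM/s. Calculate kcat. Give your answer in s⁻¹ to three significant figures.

246 s⁻¹

kcat = Vmax/[E]total = 7060 μM/s / 28.7 μM = 246 s⁻¹.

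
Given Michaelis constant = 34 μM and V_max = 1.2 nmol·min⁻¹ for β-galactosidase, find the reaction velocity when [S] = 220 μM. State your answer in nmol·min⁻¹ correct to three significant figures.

1.04 nmol·min⁻¹

[S]/(Km+[S]) = 220/254.0 = 0.8661, the fractional saturation.
v = 0.8661 × Vmax = 0.8661 × 1.2 = 1.04 nmol·min⁻¹.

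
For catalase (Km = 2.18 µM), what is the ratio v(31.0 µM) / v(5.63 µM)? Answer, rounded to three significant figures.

1.30

The fractional saturations are [S]/(Km+[S]) = 5.63/7.810 = 0.7209 and 31.0/33.18 = 0.9343.
v₂/v₁ is just their ratio: 0.9343/0.7209 = 1.30.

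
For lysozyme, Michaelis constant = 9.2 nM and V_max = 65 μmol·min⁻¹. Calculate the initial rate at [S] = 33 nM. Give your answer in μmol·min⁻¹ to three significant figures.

[S]/(Km+[S]) = 33/42.20 = 0.7820, the fractional saturation.
v = 0.7820 × Vmax = 0.7820 × 65 = 50.8 μmol·min⁻¹.

50.8 μmol·min⁻¹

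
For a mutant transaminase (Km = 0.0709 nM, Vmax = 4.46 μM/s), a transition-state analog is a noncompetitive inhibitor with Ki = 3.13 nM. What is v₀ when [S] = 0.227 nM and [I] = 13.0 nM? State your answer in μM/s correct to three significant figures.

0.659 μM/s

With α = 1 + [I]/Ki = 1 + 13.0/3.13 = 5.153, the noncompetitive rate law is v = (Vmax/α)·[S] / (Km + [S]).
v = (4.46/5.153)×0.227 / (0.0709 + 0.227) = 0.1965/0.2979 = 0.659 μM/s.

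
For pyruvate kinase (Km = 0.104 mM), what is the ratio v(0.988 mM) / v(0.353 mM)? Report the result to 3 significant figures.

1.17

Since Vmax cancels, v₂/v₁ = [S]₂(Km+[S]₁) / [S]₁(Km+[S]₂).
= 0.988×(0.104+0.353) / (0.353×(0.104+0.988)) = 0.4515/0.3855 = 1.17.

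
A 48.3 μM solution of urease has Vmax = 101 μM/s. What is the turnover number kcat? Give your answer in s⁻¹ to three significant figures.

kcat = Vmax/[E]total = 101 μM/s / 48.3 μM = 2.09 s⁻¹.

2.09 s⁻¹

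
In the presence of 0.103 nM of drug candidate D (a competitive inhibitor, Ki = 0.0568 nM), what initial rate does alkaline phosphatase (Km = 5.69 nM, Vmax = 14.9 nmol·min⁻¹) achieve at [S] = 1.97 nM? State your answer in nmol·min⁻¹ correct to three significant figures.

1.63 nmol·min⁻¹

α = 1 + [I]/Ki = 1 + 0.103/0.0568 = 2.813.
For a competitive inhibitor, Vmax is unchanged and the apparent Km becomes α·Km: Km,app = 16.0 nM, Vmax,app = 14.9 nmol·min⁻¹.
v = Vmax,app·[S]/(Km,app + [S]) = 14.9 × 1.97/(16.0 + 1.97) = 1.63 nmol·min⁻¹.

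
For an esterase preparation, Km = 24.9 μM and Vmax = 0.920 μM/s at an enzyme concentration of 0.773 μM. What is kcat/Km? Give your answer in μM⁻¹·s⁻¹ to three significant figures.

0.0478 μM⁻¹·s⁻¹

kcat = Vmax/[E]total = 0.920/0.773 = 1.19 s⁻¹.
kcat/Km = 1.19/24.9 = 0.0478 μM⁻¹·s⁻¹.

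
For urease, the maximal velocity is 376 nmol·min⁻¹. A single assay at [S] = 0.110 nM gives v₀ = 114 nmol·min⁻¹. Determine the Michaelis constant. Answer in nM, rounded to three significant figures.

From v = Vmax[S]/(Km+[S]), Km = [S](Vmax − v)/v.
Km = 0.110 × (376 − 114) / 114 = 28.82/114 = 0.253 nM.

0.253 nM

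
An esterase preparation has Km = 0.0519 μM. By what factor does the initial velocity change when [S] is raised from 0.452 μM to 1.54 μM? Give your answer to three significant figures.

1.08

The fractional saturations are [S]/(Km+[S]) = 0.452/0.5039 = 0.8970 and 1.54/1.592 = 0.9674.
v₂/v₁ is just their ratio: 0.9674/0.8970 = 1.08.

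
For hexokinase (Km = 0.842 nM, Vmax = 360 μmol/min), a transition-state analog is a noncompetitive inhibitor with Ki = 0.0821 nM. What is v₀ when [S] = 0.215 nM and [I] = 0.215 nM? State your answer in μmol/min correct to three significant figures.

α = 1 + [I]/Ki = 1 + 0.215/0.0821 = 3.619.
For a noncompetitive inhibitor, Vmax is reduced to Vmax/α while Km is unchanged: Km,app = 0.842 nM, Vmax,app = 99.5 μmol/min.
v = Vmax,app·[S]/(Km,app + [S]) = 99.5 × 0.215/(0.842 + 0.215) = 20.2 μmol/min.

20.2 μmol/min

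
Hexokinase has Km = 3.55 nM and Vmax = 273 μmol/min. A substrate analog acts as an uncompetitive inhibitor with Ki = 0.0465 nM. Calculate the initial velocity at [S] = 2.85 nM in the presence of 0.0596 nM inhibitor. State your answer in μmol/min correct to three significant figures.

α = 1 + [I]/Ki = 1 + 0.0596/0.0465 = 2.282.
For an uncompetitive inhibitor, both parameters are divided by α, giving Vmax/α and Km/α: Km,app = 1.56 nM, Vmax,app = 120 μmol/min.
v = Vmax,app·[S]/(Km,app + [S]) = 120 × 2.85/(1.56 + 2.85) = 77.4 μmol/min.

77.4 μmol/min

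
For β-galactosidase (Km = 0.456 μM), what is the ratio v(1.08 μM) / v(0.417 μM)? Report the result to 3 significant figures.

1.47

Since Vmax cancels, v₂/v₁ = [S]₂(Km+[S]₁) / [S]₁(Km+[S]₂).
= 1.08×(0.456+0.417) / (0.417×(0.456+1.08)) = 0.9428/0.6405 = 1.47.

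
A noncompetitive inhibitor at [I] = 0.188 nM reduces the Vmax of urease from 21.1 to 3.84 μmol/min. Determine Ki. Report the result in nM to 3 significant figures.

Noncompetitive: Vmax,app = Vmax/α with α = 1 + [I]/Ki.
α = Vmax/Vmax,app = 21.1/3.84 = 5.495.
Ki = [I]/(α − 1) = 0.188/4.495 = 0.0418 nM.

0.0418 nM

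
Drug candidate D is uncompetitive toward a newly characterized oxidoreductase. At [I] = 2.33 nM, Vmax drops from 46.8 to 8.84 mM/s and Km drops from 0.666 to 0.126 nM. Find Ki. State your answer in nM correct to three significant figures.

0.543 nM

Uncompetitive: Vmax,app = Vmax/α (and Km,app = Km/α) with α = 1 + [I]/Ki.
α = Vmax/Vmax,app = 46.8/8.84 = 5.294.
Since α = 1 + [I]/Ki, [I]/Ki = 5.294 − 1 = 4.294 and Ki = 2.33/4.294 = 0.543 nM.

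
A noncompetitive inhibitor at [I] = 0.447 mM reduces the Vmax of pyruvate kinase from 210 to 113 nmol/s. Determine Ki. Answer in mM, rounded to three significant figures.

0.521 mM

Noncompetitive: Vmax,app = Vmax/α with α = 1 + [I]/Ki.
α = Vmax/Vmax,app = 210/113 = 1.858.
Ki = [I]/(α − 1) = 0.447/0.8584 = 0.521 mM.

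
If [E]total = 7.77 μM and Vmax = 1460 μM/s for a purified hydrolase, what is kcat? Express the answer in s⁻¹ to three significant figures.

kcat = Vmax/[E]total = 1460 μM/s / 7.77 μM = 188 s⁻¹.

188 s⁻¹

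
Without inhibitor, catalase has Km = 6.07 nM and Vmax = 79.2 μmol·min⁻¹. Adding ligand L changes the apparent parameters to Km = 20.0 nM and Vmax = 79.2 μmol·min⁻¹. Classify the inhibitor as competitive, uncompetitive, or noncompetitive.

competitive

Km increases (6.07 → 20.0 nM) while Vmax is unchanged — the hallmark of competitive inhibition.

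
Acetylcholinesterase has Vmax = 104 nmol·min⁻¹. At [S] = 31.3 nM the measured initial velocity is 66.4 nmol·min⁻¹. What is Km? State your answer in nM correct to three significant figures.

From v = Vmax[S]/(Km+[S]), Km = [S](Vmax − v)/v.
Km = 31.3 × (104 − 66.4) / 66.4 = 1177/66.4 = 17.7 nM.

17.7 nM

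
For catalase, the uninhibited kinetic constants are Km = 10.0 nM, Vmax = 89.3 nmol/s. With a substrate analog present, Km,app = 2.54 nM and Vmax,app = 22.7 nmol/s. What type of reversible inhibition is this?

Both Km and Vmax decrease by the same factor (~3.93-fold) — characteristic of uncompetitive inhibition.

uncompetitive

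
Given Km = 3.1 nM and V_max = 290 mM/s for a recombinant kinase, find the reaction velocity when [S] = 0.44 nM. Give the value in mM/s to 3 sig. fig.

36.0 mM/s

v = Vmax·[S]/(Km + [S]) = 290 × 0.44 / (3.1 + 0.44)
  = 127.6 / 3.540 = 36.0 mM/s.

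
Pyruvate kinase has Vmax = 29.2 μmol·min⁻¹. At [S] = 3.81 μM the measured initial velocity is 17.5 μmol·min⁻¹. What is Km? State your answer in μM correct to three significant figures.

2.55 μM

From v = Vmax[S]/(Km+[S]), Km = [S](Vmax − v)/v.
Km = 3.81 × (29.2 − 17.5) / 17.5 = 44.58/17.5 = 2.55 μM.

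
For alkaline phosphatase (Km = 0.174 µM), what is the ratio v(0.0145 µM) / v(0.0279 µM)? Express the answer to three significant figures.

The fractional saturations are [S]/(Km+[S]) = 0.0279/0.2019 = 0.1382 and 0.0145/0.1885 = 0.07692.
v₂/v₁ is just their ratio: 0.07692/0.1382 = 0.557.

0.557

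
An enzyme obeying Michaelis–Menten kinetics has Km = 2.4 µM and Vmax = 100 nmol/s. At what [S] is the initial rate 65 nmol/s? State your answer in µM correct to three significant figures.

Rearranging v = Vmax[S]/(Km+[S]) gives [S] = Km·v/(Vmax − v).
[S] = 2.4 × 65 / (100 − 65) = 156.0/35.00 = 4.46 µM.

4.46 µM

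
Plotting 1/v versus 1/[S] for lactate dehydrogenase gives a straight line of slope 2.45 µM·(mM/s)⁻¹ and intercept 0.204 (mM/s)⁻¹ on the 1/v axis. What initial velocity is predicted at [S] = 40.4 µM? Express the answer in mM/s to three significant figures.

The y-intercept is 1/Vmax, so Vmax = 1/0.204 = 4.90 mM/s.
The slope is Km/Vmax, so Km = 2.45 × 4.90 = 12.0 µM.
Then v = 4.90 × 40.4/(12.0 + 40.4) = 3.78 mM/s.

3.78 mM/s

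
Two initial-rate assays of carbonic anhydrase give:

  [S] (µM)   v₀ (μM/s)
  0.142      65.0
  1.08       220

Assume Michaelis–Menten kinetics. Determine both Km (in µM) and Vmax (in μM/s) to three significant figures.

Km = 0.610 µM; Vmax = 344 μM/s

In reciprocal form, 1/v = (Km/Vmax)·(1/[S]) + 1/Vmax. The two points give (1/[S], 1/v) = (7.042, 0.01538) and (0.9259, 0.004545).
Slope = (0.01538 − 0.004545)/(7.042 − 0.9259) = 0.001772; intercept = 0.01538 − 0.001772×7.042 = 0.002905.
Vmax = 1/intercept = 344 μM/s; Km = slope × Vmax = 0.001772 × 344 = 0.610 µM.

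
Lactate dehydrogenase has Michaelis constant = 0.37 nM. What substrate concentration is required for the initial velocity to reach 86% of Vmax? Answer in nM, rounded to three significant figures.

2.27 nM

v/Vmax = [S]/(Km+[S]) = 0.86, so [S] = Km·0.86/(1 − 0.86) = 0.37 × 6.143.
[S] = 2.27 nM.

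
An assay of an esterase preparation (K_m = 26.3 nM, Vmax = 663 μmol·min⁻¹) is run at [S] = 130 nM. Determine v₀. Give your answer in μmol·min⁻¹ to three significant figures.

v = Vmax·[S]/(Km + [S]) = 663 × 130 / (26.3 + 130)
  = 86190 / 156.3 = 551 μmol·min⁻¹.

551 μmol·min⁻¹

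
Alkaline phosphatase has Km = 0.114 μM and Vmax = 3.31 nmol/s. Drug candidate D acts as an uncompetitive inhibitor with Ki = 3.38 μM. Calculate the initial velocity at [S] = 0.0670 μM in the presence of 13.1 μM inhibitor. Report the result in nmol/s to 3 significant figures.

0.503 nmol/s

With α = 1 + [I]/Ki = 1 + 13.1/3.38 = 4.876, the uncompetitive rate law is v = (Vmax/α)·[S] / (Km/α + [S]).
v = (3.31/4.876)×0.0670 / (0.114/4.876 + 0.0670) = 0.04548/0.09038 = 0.503 nmol/s.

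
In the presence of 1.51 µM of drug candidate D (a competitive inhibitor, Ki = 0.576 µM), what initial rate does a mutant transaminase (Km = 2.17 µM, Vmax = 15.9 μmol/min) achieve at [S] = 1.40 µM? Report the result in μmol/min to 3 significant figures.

2.40 μmol/min

With α = 1 + [I]/Ki = 1 + 1.51/0.576 = 3.622, the competitive rate law is v = Vmax[S] / (αKm + [S]).
v = 15.9×1.40 / (3.622×2.17 + 1.40) = 22.26/9.259 = 2.40 μmol/min.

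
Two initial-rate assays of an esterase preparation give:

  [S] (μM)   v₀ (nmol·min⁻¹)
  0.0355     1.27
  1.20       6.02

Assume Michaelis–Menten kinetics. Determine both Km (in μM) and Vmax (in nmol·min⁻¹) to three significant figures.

From v = Vmax[S]/(Km+[S]), each point gives Vmax = v(Km+[S])/[S].
Equating: 1.27(Km+0.0355)/0.0355 = 6.02(Km+1.20)/1.20.
35.77·Km + 1.27 = 5.017·Km + 6.02, so (35.77 − 5.017)·Km = 6.02 − 1.27.
Km = 4.750/30.76 = 0.154 μM; then Vmax = 1.27(0.154+0.0355)/0.0355 = 6.79 nmol·min⁻¹.

Km = 0.154 μM; Vmax = 6.79 nmol·min⁻¹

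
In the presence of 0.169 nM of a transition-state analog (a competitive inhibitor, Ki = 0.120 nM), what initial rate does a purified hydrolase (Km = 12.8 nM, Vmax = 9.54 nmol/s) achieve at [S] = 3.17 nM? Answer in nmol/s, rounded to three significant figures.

0.890 nmol/s

α = 1 + [I]/Ki = 1 + 0.169/0.120 = 2.408.
For a competitive inhibitor, Vmax is unchanged and the apparent Km becomes α·Km: Km,app = 30.8 nM, Vmax,app = 9.54 nmol/s.
v = Vmax,app·[S]/(Km,app + [S]) = 9.54 × 3.17/(30.8 + 3.17) = 0.890 nmol/s.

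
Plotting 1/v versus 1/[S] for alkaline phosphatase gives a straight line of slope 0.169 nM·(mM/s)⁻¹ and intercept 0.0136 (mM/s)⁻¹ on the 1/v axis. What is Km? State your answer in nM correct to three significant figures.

y-intercept = 1/Vmax ⇒ Vmax = 73.5 mM/s; slope = Km/Vmax ⇒ Km = slope × Vmax.
Km = 0.169 × 73.5 = 12.4 nM.

12.4 nM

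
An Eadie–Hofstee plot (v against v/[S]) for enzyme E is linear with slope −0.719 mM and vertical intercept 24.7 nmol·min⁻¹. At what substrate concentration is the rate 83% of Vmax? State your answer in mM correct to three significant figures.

The Eadie–Hofstee slope gives Km = 0.719 mM (slope = −Km).
v/Vmax = [S]/(Km+[S]) = 0.83 ⇒ [S] = Km·0.83/(1−0.83) = 0.719 × 4.882 = 3.51 mM.

3.51 mM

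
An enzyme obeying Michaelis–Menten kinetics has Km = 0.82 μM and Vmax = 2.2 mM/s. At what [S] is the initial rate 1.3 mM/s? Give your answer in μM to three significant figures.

1.18 μM

The required fractional saturation is v/Vmax = 1.3/2.2 = 0.5909.
Then [S]/(Km+[S]) = 0.5909 ⇒ [S] = 0.82 × 0.5909/(1 − 0.5909) = 1.18 μM.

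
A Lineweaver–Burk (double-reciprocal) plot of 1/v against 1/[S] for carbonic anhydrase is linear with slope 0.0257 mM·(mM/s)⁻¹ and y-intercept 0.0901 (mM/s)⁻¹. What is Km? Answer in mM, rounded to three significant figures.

y-intercept = 1/Vmax ⇒ Vmax = 11.1 mM/s; slope = Km/Vmax ⇒ Km = slope × Vmax.
Km = 0.0257 × 11.1 = 0.285 mM.

0.285 mM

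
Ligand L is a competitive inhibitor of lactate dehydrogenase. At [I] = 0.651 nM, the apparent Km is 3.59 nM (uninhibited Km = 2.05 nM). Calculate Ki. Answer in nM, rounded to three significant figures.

0.867 nM

Competitive: Km,app = α·Km with α = 1 + [I]/Ki.
α = Km,app/Km = 3.59/2.05 = 1.751.
Since α = 1 + [I]/Ki, [I]/Ki = 1.751 − 1 = 0.7512 and Ki = 0.651/0.7512 = 0.867 nM.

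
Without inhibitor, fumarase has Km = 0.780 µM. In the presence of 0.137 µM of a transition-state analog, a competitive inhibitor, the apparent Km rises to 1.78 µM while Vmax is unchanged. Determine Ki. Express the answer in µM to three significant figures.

0.107 µM

Competitive: Km,app = α·Km with α = 1 + [I]/Ki.
α = Km,app/Km = 1.78/0.780 = 2.282.
Ki = [I]/(α − 1) = 0.137/1.282 = 0.107 µM.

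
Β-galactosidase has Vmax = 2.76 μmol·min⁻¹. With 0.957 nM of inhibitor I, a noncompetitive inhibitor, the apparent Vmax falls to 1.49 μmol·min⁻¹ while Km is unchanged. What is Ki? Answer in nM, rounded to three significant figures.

Noncompetitive: Vmax,app = Vmax/α with α = 1 + [I]/Ki.
α = Vmax/Vmax,app = 2.76/1.49 = 1.852.
Since α = 1 + [I]/Ki, [I]/Ki = 1.852 − 1 = 0.8523 and Ki = 0.957/0.8523 = 1.12 nM.

1.12 nM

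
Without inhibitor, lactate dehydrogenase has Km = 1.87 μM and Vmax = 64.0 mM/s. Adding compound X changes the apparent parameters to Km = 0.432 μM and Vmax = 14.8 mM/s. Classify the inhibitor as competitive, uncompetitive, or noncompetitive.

uncompetitive

Both Km and Vmax decrease by the same factor (~4.33-fold) — characteristic of uncompetitive inhibition.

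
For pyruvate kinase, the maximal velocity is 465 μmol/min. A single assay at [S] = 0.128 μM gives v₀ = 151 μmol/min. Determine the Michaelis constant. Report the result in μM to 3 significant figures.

From v = Vmax[S]/(Km+[S]), Km = [S](Vmax − v)/v.
Km = 0.128 × (465 − 151) / 151 = 40.19/151 = 0.266 μM.

0.266 μM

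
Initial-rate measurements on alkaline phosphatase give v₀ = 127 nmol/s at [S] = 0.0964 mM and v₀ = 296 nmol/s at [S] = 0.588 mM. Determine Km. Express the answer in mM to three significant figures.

0.208 mM

In reciprocal form, 1/v = (Km/Vmax)·(1/[S]) + 1/Vmax. The two points give (1/[S], 1/v) = (10.37, 0.007874) and (1.701, 0.003378).
Slope = (0.007874 − 0.003378)/(10.37 − 1.701) = 0.0005184; intercept = 0.007874 − 0.0005184×10.37 = 0.002497.
Vmax = 1/intercept = 401 nmol/s; Km = slope × Vmax = 0.0005184 × 401 = 0.208 mM.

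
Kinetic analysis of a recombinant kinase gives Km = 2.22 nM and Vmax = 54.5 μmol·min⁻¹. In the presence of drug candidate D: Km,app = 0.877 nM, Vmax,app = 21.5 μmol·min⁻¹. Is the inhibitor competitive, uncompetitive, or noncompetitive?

uncompetitive

Both Km and Vmax decrease by the same factor (~2.53-fold) — characteristic of uncompetitive inhibition.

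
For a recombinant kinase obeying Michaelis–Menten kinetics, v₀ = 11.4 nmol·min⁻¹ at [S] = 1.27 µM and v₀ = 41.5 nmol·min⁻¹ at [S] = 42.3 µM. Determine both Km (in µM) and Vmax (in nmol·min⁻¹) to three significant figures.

From v = Vmax[S]/(Km+[S]), each point gives Vmax = v(Km+[S])/[S].
Equating: 11.4(Km+1.27)/1.27 = 41.5(Km+42.3)/42.3.
8.976·Km + 11.4 = 0.9811·Km + 41.5, so (8.976 − 0.9811)·Km = 41.5 − 11.4.
Km = 30.10/7.995 = 3.76 µM; then Vmax = 11.4(3.76+1.27)/1.27 = 45.2 nmol·min⁻¹.

Km = 3.76 µM; Vmax = 45.2 nmol·min⁻¹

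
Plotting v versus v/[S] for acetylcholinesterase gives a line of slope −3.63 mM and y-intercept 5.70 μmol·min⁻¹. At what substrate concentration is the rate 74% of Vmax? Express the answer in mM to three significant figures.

10.3 mM

The Eadie–Hofstee slope gives Km = 3.63 mM (slope = −Km).
v/Vmax = [S]/(Km+[S]) = 0.74 ⇒ [S] = Km·0.74/(1−0.74) = 3.63 × 2.846 = 10.3 mM.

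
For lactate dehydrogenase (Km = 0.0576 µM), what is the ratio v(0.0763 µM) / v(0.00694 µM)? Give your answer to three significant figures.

The fractional saturations are [S]/(Km+[S]) = 0.00694/0.06454 = 0.1075 and 0.0763/0.1339 = 0.5698.
v₂/v₁ is just their ratio: 0.5698/0.1075 = 5.30.

5.30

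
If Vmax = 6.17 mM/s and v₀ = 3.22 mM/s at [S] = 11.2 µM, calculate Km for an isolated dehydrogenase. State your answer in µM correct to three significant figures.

v/Vmax = 3.22/6.17 = 0.5219 = [S]/(Km+[S]).
So Km + [S] = [S]/0.5219 = 21.46 µM, giving Km = 21.46 − 11.2 = 10.3 µM.

10.3 µM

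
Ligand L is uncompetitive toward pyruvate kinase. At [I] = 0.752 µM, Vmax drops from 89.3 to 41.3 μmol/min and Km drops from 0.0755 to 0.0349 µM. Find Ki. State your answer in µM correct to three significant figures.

Uncompetitive: Vmax,app = Vmax/α (and Km,app = Km/α) with α = 1 + [I]/Ki.
α = Vmax/Vmax,app = 89.3/41.3 = 2.162.
Since α = 1 + [I]/Ki, [I]/Ki = 2.162 − 1 = 1.162 and Ki = 0.752/1.162 = 0.647 µM.

0.647 µM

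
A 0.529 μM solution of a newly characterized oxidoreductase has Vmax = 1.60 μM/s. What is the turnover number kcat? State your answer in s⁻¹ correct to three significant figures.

3.02 s⁻¹

kcat = Vmax/[E]total = 1.60 μM/s / 0.529 μM = 3.02 s⁻¹.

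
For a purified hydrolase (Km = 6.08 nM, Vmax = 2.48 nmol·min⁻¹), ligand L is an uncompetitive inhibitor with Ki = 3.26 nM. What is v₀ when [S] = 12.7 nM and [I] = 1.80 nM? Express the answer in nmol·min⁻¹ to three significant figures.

With α = 1 + [I]/Ki = 1 + 1.80/3.26 = 1.552, the uncompetitive rate law is v = (Vmax/α)·[S] / (Km/α + [S]).
v = (2.48/1.552)×12.7 / (6.08/1.552 + 12.7) = 20.29/16.62 = 1.22 nmol·min⁻¹.

1.22 nmol·min⁻¹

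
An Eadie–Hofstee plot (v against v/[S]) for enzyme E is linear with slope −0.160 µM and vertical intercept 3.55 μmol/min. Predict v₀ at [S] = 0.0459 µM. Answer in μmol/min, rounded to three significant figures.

In the Eadie–Hofstee form v = Vmax − Km·(v/[S]), the slope is −Km and the intercept is Vmax, so Km = 0.160 µM and Vmax = 3.55 μmol/min.
v = 3.55 × 0.0459/(0.160 + 0.0459) = 0.791 μmol/min.

0.791 μmol/min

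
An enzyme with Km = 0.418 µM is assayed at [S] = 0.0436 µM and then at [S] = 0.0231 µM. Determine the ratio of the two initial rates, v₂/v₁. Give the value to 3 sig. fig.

0.554

The fractional saturations are [S]/(Km+[S]) = 0.0436/0.4616 = 0.09445 and 0.0231/0.4411 = 0.05237.
v₂/v₁ is just their ratio: 0.05237/0.09445 = 0.554.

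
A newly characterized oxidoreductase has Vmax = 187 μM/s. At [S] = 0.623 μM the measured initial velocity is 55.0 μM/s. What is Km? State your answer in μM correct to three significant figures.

From v = Vmax[S]/(Km+[S]), Km = [S](Vmax − v)/v.
Km = 0.623 × (187 − 55.0) / 55.0 = 82.24/55.0 = 1.50 μM.

1.50 μM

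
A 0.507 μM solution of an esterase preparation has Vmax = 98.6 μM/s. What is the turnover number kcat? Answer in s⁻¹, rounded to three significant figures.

kcat = Vmax/[E]total = 98.6 μM/s / 0.507 μM = 194 s⁻¹.

194 s⁻¹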